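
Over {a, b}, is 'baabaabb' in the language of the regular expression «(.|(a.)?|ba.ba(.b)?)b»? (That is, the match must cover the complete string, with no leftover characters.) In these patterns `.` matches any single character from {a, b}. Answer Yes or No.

Yes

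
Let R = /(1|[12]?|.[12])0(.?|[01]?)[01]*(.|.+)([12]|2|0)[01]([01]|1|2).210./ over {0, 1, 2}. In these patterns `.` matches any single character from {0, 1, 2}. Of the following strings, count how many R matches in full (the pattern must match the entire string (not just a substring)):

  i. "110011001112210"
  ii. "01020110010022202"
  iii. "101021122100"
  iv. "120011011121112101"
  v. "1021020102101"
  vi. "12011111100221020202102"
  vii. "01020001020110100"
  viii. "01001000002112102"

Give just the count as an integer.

i → no match
ii → no match
iii. "101021122100" → match
iv → match
v → match
vi → match
vii → no match
viii → no match
Total matched: 4

4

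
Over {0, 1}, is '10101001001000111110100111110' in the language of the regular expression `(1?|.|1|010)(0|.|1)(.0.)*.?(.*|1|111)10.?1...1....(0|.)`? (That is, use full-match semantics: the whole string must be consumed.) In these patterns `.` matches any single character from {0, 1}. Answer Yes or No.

No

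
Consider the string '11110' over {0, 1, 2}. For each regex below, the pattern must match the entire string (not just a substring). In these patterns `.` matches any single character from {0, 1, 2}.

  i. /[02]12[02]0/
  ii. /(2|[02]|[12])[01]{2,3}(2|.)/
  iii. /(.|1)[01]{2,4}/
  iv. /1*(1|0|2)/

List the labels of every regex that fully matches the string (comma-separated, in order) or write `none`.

ii, iii, iv

i → no match
ii → match
iii → match
iv → match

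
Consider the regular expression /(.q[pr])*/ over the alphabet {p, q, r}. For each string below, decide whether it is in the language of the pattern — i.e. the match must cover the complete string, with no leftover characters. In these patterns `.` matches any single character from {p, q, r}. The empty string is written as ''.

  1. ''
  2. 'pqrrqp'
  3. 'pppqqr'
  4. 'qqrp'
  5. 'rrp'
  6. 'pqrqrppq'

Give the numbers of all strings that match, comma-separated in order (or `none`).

1 → match
2 → match
3 → no match
4 → no match
5 → no match
6 → no match

1, 2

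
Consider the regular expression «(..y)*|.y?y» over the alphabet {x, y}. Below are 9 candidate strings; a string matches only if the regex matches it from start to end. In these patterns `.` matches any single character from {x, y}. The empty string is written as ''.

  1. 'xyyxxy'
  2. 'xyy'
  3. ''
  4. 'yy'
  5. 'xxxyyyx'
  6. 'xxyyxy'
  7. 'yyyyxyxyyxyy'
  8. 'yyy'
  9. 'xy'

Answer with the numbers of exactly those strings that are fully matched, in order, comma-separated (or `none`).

1 → match
2 → match
3 → match
4 → match
5 → no match
6 → match
7 → match
8 → match
9 → match

1, 2, 3, 4, 6, 7, 8, 9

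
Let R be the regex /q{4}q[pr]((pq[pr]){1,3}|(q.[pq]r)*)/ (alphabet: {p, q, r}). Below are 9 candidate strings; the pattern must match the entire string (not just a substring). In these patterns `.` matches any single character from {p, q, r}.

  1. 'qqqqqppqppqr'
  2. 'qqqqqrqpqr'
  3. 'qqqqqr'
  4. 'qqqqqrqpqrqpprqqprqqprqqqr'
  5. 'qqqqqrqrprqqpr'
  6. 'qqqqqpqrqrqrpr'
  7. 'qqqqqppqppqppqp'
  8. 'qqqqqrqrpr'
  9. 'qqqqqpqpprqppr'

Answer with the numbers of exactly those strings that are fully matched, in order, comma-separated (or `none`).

1, 2, 3, 4, 5, 6, 7, 8, 9

1 → match
2 → match
3 → match
4 → match
5 → match
6 → match
7 → match
8 → match
9 → match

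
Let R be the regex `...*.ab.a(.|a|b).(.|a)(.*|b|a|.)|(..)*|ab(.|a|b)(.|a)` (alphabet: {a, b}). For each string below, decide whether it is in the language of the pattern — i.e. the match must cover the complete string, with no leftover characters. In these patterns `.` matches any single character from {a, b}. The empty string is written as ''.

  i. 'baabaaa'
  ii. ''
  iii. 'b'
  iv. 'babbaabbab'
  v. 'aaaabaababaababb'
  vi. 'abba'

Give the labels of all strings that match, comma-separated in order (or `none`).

ii, iv, v, vi

i → no match
ii → match
iii → no match
iv → match
v → match
vi → match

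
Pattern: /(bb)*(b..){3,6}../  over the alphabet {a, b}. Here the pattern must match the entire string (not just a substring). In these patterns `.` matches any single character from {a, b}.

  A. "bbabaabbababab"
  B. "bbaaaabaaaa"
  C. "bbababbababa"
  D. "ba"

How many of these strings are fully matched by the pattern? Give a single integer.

1

A → match
B. "bbaaaabaaaa" → no match
C. "bbababbababa" → no match
D. "ba" → no match
Total matched: 1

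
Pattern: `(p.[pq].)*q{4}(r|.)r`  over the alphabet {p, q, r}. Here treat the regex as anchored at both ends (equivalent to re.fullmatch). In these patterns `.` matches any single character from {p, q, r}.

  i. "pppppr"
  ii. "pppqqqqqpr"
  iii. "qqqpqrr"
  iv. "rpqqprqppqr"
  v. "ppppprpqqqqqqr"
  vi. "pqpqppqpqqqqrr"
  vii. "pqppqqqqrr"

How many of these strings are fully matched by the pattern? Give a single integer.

i → no match
ii → match
iii → no match
iv → no match
v → match
vi → match
vii → match
Total matched: 4

4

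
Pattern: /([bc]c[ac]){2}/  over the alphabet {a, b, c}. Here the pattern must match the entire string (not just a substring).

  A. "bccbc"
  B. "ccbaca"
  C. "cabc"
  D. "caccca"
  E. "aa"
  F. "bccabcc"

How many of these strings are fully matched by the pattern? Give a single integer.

A. "bccbc" → no match
B. "ccbaca" → no match
C. "cabc" → no match
D. "caccca" → no match
E. "aa" → no match
F. "bccabcc" → no match
Total matched: 0

0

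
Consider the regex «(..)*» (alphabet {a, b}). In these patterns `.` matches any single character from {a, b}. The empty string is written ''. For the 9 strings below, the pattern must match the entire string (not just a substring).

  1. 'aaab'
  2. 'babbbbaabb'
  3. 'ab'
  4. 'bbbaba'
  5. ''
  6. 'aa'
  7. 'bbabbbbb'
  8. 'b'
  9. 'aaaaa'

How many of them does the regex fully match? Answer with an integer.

1 → match
2 → match
3 → match
4 → match
5 → match
6 → match
7 → match
8 → no match
9 → no match
Total matched: 7

7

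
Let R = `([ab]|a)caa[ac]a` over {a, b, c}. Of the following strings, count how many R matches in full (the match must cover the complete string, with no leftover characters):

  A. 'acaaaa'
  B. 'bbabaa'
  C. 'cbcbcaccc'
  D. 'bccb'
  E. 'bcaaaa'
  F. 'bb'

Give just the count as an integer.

A. 'acaaaa' → match
B. 'bbabaa' → no match
C. 'cbcbcaccc' → no match — must end with 'a'
D. 'bccb' → no match — must end with 'a'
E. 'bcaaaa' → match
F. 'bb' → no match — must end with 'a'
Total matched: 2

2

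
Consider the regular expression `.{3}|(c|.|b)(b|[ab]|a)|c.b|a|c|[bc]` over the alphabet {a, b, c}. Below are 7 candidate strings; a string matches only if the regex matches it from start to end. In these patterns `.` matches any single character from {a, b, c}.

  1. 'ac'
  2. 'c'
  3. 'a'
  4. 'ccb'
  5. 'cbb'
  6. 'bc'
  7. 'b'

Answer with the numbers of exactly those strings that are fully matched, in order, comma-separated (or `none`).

1 → no match
2 → match
3 → match
4 → match
5 → match
6 → no match
7 → match

2, 3, 4, 5, 7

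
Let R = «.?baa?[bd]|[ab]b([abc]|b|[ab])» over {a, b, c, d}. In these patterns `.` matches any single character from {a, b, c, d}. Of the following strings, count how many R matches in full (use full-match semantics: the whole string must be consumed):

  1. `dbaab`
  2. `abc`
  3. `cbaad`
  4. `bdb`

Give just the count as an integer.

1 → match
2 → match
3 → match
4 → no match
Total matched: 3

3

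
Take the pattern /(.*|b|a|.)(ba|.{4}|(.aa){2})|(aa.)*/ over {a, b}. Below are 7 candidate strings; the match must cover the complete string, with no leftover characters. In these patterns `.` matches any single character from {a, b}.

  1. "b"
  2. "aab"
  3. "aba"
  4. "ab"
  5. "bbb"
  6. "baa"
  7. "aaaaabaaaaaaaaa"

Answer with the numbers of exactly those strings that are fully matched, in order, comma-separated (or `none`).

1 → no match
2 → match
3 → match
4 → no match
5 → no match
6 → no match
7 → match

2, 3, 7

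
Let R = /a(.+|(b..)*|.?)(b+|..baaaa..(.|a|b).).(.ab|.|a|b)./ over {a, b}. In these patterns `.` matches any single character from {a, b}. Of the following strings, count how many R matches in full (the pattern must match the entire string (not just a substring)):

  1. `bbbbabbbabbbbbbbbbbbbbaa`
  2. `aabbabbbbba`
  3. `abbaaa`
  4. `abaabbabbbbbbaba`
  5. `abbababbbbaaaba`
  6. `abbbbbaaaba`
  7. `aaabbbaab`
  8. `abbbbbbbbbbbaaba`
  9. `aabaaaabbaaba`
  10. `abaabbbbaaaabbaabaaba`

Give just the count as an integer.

9

1 → no match — must start with `a`
2 → match
3 → match
4 → match
5 → match
6 → match
7 → match
8 → match
9 → match
10 → match
Total matched: 9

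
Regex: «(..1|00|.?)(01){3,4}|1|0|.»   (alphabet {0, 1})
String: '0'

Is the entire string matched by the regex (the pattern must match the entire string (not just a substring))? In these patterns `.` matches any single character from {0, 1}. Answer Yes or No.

Yes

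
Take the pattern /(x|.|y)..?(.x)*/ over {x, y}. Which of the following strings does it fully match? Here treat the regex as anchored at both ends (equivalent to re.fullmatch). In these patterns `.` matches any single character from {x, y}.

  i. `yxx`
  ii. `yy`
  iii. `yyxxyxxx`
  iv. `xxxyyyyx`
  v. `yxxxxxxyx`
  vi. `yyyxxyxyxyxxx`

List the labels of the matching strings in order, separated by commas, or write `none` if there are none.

i, ii, iii, v, vi

i → match
ii → match
iii → match
iv → no match
v → match
vi → match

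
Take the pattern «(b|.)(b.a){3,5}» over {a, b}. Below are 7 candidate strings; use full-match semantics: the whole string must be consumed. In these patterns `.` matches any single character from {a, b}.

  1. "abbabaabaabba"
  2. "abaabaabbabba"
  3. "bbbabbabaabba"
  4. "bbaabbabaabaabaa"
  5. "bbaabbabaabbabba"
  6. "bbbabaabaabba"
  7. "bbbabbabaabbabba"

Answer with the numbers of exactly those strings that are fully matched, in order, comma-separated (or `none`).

1 → match
2 → match
3 → match
4 → match
5 → match
6 → match
7 → match

1, 2, 3, 4, 5, 6, 7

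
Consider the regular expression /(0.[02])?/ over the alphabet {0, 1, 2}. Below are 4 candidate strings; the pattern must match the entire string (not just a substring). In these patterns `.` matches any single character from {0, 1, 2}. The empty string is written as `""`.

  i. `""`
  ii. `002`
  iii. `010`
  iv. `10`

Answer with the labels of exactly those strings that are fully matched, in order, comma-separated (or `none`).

i, ii, iii

i. `""` → match
ii. `002` → match
iii. `010` → match
iv. `10` → no match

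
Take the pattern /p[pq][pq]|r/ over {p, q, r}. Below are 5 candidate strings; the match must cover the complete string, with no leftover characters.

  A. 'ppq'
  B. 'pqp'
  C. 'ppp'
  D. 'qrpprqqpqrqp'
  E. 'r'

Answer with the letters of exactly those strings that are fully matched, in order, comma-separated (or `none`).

A → match
B → match
C → match
D → no match
E → match

A, B, C, E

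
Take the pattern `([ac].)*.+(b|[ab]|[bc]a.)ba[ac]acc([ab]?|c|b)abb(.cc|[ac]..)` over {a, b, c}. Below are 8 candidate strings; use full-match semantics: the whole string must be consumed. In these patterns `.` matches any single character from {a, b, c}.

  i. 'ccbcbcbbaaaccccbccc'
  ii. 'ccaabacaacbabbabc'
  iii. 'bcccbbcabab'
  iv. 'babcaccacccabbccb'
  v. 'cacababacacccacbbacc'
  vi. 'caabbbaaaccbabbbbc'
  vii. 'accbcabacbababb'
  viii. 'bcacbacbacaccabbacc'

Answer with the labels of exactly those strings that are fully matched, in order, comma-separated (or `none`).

i → no match
ii → no match
iii → no match
iv → no match
v → no match
vi → no match
vii → no match
viii → match

viii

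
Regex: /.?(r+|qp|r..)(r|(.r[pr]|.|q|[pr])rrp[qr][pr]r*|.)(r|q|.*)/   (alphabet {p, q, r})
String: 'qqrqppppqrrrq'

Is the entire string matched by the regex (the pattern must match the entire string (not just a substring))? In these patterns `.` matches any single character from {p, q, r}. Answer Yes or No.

No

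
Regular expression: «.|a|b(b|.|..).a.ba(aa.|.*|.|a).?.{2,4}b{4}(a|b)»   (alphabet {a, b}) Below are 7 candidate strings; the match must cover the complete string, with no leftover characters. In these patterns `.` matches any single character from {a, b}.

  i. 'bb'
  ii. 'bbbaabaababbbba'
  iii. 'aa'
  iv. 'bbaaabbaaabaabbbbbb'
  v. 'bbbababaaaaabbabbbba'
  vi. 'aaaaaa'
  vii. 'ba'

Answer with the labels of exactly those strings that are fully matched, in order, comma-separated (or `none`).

i. 'bb' → no match
ii → match
iii. 'aa' → no match
iv → match
v → no match
vi. 'aaaaaa' → no match
vii. 'ba' → no match

ii, iv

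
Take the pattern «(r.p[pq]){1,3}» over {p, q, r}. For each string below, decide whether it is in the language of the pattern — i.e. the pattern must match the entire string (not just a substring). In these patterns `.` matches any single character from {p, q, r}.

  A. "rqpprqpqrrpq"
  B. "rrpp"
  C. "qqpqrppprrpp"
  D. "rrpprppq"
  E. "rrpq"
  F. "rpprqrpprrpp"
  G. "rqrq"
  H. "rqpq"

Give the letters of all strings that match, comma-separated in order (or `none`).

A, B, D, E, H

A → match
B → match
C → no match — must start with "r"
D → match
E → match
F → no match
G → no match
H → match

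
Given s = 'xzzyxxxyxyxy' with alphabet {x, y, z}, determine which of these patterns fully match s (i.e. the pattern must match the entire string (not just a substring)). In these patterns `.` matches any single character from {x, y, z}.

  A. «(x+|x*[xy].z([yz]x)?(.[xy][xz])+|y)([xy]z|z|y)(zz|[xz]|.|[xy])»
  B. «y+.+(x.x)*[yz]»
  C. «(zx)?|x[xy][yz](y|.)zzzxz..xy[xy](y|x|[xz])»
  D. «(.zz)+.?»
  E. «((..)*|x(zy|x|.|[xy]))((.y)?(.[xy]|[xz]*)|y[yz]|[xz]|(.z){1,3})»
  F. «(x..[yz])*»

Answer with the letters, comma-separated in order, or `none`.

A → no match
B → no match — must start with 'y'
C → no match
D → no match
E → match
F → match

E, F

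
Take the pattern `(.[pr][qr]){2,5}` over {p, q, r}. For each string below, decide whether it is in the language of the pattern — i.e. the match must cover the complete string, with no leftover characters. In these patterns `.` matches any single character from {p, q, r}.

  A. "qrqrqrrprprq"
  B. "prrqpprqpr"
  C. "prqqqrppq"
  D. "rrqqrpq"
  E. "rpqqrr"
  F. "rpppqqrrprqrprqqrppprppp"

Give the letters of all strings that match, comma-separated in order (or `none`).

A → no match
B → no match
C → no match
D → no match
E → match
F → no match

E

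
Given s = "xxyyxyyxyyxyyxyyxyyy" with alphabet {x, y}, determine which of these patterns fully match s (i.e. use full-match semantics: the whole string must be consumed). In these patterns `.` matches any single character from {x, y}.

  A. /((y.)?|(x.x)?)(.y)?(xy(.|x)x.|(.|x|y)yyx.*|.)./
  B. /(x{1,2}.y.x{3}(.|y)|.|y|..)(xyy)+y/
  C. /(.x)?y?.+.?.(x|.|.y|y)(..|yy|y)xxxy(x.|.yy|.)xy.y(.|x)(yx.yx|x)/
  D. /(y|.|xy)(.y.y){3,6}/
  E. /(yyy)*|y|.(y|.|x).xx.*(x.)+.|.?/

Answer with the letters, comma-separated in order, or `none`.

A → no match
B → match
C → no match
D → no match
E → no match

B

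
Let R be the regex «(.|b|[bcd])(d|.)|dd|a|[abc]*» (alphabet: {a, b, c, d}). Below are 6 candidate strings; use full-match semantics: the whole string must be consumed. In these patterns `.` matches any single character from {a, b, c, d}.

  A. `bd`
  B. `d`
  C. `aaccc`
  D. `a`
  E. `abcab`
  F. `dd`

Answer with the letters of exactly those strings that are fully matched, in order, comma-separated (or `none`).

A → match
B → no match
C → match
D → match
E → match
F → match

A, C, D, E, F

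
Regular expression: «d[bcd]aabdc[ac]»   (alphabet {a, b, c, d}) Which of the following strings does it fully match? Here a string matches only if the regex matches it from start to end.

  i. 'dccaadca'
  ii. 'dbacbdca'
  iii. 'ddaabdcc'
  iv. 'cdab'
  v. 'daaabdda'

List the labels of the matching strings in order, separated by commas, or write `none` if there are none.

i → no match
ii → no match
iii → match
iv → no match — must start with 'd'
v → no match

iii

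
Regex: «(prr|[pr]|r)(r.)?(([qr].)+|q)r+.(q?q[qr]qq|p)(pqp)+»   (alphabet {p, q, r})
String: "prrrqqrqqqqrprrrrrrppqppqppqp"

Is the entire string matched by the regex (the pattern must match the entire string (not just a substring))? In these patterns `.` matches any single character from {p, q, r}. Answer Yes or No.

Yes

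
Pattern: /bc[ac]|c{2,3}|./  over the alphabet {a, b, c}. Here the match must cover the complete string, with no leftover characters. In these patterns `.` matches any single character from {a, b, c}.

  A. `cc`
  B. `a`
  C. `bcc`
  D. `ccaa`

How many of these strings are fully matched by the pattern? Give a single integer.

A → match
B → match
C → match
D → no match
Total matched: 3

3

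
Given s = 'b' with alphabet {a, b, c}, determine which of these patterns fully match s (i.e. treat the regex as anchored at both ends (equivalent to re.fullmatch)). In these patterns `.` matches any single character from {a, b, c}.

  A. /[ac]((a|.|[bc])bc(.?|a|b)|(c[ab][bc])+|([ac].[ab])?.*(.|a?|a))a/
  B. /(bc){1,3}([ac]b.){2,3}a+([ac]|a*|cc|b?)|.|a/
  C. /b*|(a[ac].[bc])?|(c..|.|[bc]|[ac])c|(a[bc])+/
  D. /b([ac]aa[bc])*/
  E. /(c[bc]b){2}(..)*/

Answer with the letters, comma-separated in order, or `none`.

A → no match — must end with 'a'
B → match
C → match
D → match
E → no match — must start with 'c'

B, C, D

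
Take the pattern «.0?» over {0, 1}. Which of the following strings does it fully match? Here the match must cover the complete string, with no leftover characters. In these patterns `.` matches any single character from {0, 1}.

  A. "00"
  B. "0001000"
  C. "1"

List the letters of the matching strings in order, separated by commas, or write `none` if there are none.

A. "00" → match
B. "0001000" → no match
C. "1" → match

A, C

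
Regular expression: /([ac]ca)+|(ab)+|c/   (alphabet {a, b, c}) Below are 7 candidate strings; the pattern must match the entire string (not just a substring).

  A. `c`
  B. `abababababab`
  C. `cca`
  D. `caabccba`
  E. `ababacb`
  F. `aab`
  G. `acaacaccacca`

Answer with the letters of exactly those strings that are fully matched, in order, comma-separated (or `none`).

A. `c` → match
B. `abababababab` → match
C. `cca` → match
D. `caabccba` → no match
E. `ababacb` → no match
F. `aab` → no match
G. `acaacaccacca` → match

A, B, C, G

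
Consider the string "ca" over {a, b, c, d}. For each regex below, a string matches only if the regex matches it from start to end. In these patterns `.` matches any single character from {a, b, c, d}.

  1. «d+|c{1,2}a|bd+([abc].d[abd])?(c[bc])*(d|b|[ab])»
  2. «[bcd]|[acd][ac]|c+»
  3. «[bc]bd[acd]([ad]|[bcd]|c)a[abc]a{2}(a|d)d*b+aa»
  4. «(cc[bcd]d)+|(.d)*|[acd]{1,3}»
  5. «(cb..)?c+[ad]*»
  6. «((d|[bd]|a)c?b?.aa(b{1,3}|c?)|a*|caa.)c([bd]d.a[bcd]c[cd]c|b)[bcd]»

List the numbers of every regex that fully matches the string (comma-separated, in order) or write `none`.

1, 2, 4, 5

1 → match
2 → match
3 → no match — must end with "baa"
4 → match
5 → match
6 → no match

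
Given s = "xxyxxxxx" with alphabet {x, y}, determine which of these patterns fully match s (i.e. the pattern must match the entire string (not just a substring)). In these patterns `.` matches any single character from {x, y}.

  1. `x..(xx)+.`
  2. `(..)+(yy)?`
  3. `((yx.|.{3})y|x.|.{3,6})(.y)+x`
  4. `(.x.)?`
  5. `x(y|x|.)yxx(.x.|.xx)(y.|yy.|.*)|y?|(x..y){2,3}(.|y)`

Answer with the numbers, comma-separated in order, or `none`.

1 → match
2 → match
3 → no match — must end with "yx"
4 → no match
5 → match

1, 2, 5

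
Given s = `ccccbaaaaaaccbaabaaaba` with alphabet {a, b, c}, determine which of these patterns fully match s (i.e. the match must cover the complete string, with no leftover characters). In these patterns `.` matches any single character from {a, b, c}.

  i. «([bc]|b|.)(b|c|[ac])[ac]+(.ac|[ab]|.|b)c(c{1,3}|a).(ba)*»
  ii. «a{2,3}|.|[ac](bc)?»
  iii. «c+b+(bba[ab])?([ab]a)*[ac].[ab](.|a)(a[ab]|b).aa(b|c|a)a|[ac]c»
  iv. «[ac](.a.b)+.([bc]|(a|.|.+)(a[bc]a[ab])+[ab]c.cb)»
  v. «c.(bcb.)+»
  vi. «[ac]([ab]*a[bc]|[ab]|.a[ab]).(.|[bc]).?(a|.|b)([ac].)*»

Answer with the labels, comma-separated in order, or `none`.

iii

i → no match
ii → no match
iii → match
iv → no match
v → no match
vi → no match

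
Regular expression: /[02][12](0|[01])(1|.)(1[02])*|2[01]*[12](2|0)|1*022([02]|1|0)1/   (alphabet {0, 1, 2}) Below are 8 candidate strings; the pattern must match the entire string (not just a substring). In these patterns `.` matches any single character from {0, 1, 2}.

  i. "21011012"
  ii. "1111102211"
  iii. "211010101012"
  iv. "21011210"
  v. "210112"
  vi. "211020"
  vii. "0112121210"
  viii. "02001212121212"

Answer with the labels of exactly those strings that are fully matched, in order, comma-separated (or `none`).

i, ii, iii, iv, v, vi, vii, viii

i → match
ii → match
iii → match
iv → match
v → match
vi → match
vii → match
viii → match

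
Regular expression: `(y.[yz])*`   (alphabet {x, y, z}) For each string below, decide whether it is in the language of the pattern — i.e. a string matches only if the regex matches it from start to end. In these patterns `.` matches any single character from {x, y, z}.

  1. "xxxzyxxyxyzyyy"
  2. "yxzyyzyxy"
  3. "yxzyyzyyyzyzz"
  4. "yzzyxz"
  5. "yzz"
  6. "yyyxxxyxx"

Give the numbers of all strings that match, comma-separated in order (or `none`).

2, 4, 5

1 → no match
2 → match
3 → no match
4 → match
5 → match
6 → no match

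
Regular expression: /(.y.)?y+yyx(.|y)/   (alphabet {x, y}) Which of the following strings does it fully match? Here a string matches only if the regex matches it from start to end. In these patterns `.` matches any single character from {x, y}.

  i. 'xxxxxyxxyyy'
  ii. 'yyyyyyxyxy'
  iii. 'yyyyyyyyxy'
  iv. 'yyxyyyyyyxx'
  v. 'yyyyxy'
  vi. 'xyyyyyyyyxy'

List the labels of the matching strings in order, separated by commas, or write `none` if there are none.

iii, iv, v, vi

i. 'xxxxxyxxyyy' → no match
ii. 'yyyyyyxyxy' → no match
iii. 'yyyyyyyyxy' → match
iv. 'yyxyyyyyyxx' → match
v. 'yyyyxy' → match
vi. 'xyyyyyyyyxy' → match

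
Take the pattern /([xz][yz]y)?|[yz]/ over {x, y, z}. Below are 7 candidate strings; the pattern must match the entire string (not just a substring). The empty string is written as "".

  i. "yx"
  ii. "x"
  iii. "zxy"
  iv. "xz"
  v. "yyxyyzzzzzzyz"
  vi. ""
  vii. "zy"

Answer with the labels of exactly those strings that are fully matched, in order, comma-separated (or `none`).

vi

i → no match
ii → no match
iii → no match
iv → no match
v → no match
vi → match
vii → no match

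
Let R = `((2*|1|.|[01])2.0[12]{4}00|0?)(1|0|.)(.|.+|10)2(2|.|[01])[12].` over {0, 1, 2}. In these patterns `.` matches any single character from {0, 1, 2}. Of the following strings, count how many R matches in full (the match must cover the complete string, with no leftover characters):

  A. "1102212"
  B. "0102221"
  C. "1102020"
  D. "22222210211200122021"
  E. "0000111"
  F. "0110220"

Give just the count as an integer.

A → match
B → match
C → match
D → match
E → no match
F → no match
Total matched: 4

4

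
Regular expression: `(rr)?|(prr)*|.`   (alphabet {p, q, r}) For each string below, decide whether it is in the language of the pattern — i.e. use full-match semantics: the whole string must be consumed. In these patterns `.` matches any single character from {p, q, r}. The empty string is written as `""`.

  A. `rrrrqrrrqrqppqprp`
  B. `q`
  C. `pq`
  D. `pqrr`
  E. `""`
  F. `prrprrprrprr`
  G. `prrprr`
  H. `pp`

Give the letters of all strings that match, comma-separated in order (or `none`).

A → no match
B → match
C → no match
D → no match
E → match
F → match
G → match
H → no match

B, E, F, G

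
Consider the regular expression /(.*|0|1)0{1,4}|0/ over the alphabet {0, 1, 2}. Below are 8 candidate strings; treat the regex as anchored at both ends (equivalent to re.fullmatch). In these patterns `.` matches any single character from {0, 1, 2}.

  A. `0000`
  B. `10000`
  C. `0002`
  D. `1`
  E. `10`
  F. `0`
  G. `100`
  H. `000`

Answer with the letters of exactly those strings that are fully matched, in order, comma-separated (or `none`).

A, B, E, F, G, H

A → match
B → match
C → no match — must end with `0`
D → no match — must end with `0`
E → match
F → match
G → match
H → match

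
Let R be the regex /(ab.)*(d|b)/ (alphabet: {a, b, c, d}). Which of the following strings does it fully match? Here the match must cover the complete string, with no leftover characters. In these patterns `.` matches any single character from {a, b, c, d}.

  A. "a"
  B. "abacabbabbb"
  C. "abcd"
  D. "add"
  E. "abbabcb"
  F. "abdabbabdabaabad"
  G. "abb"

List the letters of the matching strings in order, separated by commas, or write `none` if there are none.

C, E, F

A → no match
B → no match
C → match
D → no match
E → match
F → match
G → no match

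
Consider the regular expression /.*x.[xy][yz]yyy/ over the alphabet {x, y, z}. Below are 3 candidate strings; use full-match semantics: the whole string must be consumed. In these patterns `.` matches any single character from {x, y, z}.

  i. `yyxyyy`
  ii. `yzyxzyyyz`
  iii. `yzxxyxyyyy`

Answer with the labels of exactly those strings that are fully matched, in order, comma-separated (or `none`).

i → no match
ii → no match — must end with `yyy`
iii → match

iii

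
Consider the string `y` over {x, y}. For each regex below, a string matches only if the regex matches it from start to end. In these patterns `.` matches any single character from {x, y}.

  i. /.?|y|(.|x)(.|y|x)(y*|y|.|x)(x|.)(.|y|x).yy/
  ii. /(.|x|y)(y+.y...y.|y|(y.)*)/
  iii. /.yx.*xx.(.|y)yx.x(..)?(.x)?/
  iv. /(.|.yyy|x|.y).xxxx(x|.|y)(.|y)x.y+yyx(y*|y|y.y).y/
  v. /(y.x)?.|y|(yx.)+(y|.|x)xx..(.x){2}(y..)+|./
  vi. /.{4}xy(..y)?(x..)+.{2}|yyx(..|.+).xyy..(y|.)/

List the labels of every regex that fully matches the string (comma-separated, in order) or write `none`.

i, ii, v

i → match
ii → match
iii → no match
iv → no match
v → match
vi → no match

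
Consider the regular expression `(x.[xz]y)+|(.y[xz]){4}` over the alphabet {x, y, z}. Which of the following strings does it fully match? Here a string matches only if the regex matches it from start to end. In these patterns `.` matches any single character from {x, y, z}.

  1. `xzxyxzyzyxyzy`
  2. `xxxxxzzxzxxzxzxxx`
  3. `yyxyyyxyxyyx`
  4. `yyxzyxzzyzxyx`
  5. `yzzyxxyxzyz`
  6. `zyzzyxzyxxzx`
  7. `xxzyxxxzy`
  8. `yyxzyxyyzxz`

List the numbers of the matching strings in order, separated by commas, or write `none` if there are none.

1 → no match
2 → no match
3. `yyxyyyxyxyyx` → no match
4 → no match
5. `yzzyxxyxzyz` → no match
6. `zyzzyxzyxxzx` → no match
7. `xxzyxxxzy` → no match
8. `yyxzyxyyzxz` → no match

none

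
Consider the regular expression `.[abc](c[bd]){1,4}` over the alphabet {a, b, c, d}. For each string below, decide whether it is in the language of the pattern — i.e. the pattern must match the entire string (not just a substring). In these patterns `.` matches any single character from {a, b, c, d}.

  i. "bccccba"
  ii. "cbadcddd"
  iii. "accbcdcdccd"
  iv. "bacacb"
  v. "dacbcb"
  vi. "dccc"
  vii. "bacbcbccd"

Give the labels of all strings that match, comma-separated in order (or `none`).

v

i → no match
ii → no match
iii → no match
iv → no match
v → match
vi → no match
vii → no match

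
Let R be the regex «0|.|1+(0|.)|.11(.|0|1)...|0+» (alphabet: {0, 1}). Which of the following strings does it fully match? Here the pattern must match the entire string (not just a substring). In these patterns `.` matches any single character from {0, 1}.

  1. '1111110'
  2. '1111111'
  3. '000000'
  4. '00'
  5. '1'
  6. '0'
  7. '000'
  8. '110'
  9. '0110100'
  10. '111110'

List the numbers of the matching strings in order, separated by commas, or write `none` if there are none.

1, 2, 3, 4, 5, 6, 7, 8, 9, 10

1 → match
2 → match
3 → match
4 → match
5 → match
6 → match
7 → match
8 → match
9 → match
10 → match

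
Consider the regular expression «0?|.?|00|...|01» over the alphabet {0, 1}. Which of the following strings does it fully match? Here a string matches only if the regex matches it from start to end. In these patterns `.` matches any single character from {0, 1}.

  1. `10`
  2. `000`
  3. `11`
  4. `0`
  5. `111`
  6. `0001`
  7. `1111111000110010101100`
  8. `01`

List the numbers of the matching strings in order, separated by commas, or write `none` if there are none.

1. `10` → no match
2. `000` → match
3. `11` → no match
4. `0` → match
5. `111` → match
6. `0001` → no match
7 → no match
8. `01` → match

2, 4, 5, 8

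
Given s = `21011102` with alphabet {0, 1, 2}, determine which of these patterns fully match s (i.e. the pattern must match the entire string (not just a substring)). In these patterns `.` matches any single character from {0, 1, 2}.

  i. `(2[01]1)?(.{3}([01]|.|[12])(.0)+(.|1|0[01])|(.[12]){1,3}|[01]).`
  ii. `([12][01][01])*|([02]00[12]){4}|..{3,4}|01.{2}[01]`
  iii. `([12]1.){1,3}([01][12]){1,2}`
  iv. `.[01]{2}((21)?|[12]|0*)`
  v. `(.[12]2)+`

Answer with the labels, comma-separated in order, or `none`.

iii

i → no match
ii → no match
iii → match
iv → no match
v → no match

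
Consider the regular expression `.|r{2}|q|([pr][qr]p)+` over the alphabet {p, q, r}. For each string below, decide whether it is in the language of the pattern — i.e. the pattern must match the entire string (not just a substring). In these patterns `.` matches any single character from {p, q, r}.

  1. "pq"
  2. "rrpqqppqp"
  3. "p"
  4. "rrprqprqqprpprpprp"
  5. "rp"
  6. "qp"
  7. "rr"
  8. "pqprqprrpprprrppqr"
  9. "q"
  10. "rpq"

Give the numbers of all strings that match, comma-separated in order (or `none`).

3, 7, 9

1. "pq" → no match
2. "rrpqqppqp" → no match
3. "p" → match
4 → no match
5. "rp" → no match
6. "qp" → no match
7. "rr" → match
8 → no match
9. "q" → match
10. "rpq" → no match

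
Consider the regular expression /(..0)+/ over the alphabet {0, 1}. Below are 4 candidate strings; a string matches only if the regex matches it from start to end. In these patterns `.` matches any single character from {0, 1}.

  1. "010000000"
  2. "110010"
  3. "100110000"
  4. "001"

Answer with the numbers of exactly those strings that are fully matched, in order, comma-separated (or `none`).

1 → match
2 → match
3 → match
4 → no match — must end with "0"

1, 2, 3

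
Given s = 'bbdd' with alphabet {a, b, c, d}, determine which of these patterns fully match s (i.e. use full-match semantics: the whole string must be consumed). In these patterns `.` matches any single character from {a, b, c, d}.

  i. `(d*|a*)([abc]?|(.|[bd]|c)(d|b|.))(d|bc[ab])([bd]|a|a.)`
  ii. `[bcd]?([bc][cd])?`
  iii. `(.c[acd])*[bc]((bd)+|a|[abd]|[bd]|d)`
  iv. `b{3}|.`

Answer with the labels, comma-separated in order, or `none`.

i

i → match
ii → no match
iii → no match
iv → no match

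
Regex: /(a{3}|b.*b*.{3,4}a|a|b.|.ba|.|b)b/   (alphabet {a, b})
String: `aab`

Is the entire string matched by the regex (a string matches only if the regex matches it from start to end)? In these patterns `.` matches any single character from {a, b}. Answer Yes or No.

No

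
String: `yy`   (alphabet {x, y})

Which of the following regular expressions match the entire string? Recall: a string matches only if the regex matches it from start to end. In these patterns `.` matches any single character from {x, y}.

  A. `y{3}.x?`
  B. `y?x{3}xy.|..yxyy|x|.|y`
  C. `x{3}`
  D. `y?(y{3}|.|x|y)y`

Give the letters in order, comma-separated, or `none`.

D

A → no match
B → no match
C → no match — must start with `x`
D → match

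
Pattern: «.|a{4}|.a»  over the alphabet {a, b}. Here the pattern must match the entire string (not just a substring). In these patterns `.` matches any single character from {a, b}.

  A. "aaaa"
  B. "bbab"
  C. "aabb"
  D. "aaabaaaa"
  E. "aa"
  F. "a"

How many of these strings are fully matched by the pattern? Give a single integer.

A. "aaaa" → match
B. "bbab" → no match
C. "aabb" → no match
D. "aaabaaaa" → no match
E. "aa" → match
F. "a" → match
Total matched: 3

3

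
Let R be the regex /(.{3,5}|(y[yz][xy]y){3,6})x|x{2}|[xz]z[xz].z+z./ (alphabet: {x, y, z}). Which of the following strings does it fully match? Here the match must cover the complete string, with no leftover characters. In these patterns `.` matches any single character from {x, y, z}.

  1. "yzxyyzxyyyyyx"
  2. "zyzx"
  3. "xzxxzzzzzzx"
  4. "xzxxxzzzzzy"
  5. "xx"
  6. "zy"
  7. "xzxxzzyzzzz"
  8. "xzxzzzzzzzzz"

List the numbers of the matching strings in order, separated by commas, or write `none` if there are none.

1, 2, 3, 5, 8

1 → match
2 → match
3 → match
4 → no match
5 → match
6 → no match
7 → no match
8 → match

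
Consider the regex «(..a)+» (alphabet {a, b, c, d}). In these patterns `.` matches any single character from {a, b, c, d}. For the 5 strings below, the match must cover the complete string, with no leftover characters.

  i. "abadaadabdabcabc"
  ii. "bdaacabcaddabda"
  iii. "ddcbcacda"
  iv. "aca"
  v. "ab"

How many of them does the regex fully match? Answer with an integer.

2

i → no match — must end with "a"
ii → match
iii. "ddcbcacda" → no match
iv. "aca" → match
v. "ab" → no match — must end with "a"
Total matched: 2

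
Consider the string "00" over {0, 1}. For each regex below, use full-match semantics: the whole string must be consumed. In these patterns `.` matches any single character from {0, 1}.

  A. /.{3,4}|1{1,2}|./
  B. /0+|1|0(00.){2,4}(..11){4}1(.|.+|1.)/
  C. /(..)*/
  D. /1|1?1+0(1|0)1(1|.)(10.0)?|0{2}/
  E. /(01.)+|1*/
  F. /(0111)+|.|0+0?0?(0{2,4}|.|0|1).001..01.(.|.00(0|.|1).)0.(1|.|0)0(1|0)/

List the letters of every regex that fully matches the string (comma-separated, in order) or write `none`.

B, C, D

A → no match
B → match
C → match
D → match
E → no match
F → no match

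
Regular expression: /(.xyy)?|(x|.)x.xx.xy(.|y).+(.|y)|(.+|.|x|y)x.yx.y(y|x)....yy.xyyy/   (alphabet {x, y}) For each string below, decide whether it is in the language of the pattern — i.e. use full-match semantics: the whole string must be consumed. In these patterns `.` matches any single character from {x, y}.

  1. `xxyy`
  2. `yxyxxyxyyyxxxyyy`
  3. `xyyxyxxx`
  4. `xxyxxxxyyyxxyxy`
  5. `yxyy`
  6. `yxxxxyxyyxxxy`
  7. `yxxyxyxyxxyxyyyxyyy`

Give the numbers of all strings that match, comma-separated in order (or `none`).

1, 2, 4, 5, 6

1. `xxyy` → match
2 → match
3. `xyyxyxxx` → no match
4 → match
5. `yxyy` → match
6 → match
7 → no match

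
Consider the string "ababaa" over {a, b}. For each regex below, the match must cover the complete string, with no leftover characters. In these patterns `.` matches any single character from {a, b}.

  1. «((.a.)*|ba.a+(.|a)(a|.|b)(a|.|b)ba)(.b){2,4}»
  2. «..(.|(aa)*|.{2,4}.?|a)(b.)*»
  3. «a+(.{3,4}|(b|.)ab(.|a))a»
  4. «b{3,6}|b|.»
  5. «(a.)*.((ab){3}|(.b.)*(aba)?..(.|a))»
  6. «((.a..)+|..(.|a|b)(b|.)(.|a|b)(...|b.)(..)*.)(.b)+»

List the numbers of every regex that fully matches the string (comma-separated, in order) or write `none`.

2, 3, 5

1 → no match — must end with "b"
2 → match
3 → match
4 → no match
5 → match
6 → no match — must end with "b"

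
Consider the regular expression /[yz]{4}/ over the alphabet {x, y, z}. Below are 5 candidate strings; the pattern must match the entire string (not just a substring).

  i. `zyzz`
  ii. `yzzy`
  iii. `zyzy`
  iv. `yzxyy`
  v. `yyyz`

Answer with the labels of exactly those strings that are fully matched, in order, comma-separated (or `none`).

i, ii, iii, v

i → match
ii → match
iii → match
iv → no match
v → match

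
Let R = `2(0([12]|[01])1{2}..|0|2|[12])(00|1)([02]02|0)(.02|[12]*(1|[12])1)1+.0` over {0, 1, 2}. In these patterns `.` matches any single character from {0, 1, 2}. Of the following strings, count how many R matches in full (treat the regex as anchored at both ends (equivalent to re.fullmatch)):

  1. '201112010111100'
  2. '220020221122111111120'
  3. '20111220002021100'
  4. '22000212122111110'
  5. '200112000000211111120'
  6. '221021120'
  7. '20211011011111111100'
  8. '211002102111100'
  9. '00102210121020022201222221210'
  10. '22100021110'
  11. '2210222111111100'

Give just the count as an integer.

1 → match
2 → match
3 → match
4 → match
5 → match
6 → match
7 → match
8 → match
9 → no match — must start with '2'
10 → match
11 → match
Total matched: 10

10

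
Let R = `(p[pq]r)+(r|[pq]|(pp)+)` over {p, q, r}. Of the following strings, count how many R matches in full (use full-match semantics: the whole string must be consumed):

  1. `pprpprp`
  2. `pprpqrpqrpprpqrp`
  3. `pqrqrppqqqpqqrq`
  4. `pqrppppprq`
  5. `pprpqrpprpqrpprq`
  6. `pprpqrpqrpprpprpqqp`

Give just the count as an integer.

3

1 → match
2 → match
3 → no match
4 → no match
5 → match
6 → no match
Total matched: 3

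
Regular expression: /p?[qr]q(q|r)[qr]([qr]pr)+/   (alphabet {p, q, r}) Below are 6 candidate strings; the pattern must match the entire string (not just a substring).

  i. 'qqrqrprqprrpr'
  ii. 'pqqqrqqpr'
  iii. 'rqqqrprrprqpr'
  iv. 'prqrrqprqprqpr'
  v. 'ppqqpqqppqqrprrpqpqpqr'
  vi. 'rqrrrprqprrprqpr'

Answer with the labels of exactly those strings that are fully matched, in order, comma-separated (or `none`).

i → match
ii → no match
iii → match
iv → match
v → no match — must end with 'pr'
vi → match

i, iii, iv, vi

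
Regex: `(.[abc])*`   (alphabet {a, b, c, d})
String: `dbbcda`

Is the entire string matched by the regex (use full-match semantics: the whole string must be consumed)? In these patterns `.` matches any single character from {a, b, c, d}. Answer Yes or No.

Yes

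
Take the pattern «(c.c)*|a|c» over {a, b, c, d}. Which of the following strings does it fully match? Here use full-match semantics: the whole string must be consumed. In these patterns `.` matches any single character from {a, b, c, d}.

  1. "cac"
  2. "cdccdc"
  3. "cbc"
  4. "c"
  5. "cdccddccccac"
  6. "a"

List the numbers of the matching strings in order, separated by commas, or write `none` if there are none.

1. "cac" → match
2. "cdccdc" → match
3. "cbc" → match
4. "c" → match
5. "cdccddccccac" → no match
6. "a" → match

1, 2, 3, 4, 6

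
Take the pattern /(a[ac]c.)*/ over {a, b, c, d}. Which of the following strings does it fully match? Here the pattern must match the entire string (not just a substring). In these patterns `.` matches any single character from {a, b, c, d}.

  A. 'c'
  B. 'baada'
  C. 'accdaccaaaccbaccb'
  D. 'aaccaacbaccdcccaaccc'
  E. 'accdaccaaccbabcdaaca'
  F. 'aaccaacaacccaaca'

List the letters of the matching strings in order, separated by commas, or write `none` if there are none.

A → no match
B → no match
C → no match
D → no match
E → no match
F → match

F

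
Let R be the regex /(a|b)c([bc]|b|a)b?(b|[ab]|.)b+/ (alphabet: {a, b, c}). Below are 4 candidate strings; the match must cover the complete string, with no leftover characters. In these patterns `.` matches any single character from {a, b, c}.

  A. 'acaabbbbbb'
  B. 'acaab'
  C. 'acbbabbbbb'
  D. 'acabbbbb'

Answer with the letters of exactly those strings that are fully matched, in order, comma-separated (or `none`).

A, B, C, D

A. 'acaabbbbbb' → match
B. 'acaab' → match
C. 'acbbabbbbb' → match
D. 'acabbbbb' → match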